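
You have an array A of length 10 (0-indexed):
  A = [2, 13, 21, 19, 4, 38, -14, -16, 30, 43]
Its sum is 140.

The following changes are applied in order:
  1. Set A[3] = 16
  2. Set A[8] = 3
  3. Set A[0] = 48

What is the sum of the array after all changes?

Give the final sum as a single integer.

Initial sum: 140
Change 1: A[3] 19 -> 16, delta = -3, sum = 137
Change 2: A[8] 30 -> 3, delta = -27, sum = 110
Change 3: A[0] 2 -> 48, delta = 46, sum = 156

Answer: 156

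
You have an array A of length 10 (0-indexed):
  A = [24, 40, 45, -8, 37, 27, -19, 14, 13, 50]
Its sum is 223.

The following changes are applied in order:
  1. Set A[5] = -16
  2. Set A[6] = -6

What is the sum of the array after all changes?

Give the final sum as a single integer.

Initial sum: 223
Change 1: A[5] 27 -> -16, delta = -43, sum = 180
Change 2: A[6] -19 -> -6, delta = 13, sum = 193

Answer: 193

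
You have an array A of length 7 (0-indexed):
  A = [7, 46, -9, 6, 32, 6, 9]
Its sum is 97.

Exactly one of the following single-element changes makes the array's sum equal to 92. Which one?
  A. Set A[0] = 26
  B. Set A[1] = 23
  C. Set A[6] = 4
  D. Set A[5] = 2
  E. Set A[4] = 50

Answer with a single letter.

Option A: A[0] 7->26, delta=19, new_sum=97+(19)=116
Option B: A[1] 46->23, delta=-23, new_sum=97+(-23)=74
Option C: A[6] 9->4, delta=-5, new_sum=97+(-5)=92 <-- matches target
Option D: A[5] 6->2, delta=-4, new_sum=97+(-4)=93
Option E: A[4] 32->50, delta=18, new_sum=97+(18)=115

Answer: C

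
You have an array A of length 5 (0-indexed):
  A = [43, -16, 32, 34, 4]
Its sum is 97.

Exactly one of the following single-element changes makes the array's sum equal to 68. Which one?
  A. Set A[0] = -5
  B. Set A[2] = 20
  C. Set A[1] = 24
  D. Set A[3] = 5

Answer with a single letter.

Answer: D

Derivation:
Option A: A[0] 43->-5, delta=-48, new_sum=97+(-48)=49
Option B: A[2] 32->20, delta=-12, new_sum=97+(-12)=85
Option C: A[1] -16->24, delta=40, new_sum=97+(40)=137
Option D: A[3] 34->5, delta=-29, new_sum=97+(-29)=68 <-- matches target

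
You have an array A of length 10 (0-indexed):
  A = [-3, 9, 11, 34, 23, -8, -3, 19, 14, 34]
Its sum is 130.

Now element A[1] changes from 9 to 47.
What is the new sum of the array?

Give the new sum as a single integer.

Old value at index 1: 9
New value at index 1: 47
Delta = 47 - 9 = 38
New sum = old_sum + delta = 130 + (38) = 168

Answer: 168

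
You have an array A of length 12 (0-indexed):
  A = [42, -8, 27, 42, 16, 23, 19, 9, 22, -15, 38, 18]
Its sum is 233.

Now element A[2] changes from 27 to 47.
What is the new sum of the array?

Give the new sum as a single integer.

Answer: 253

Derivation:
Old value at index 2: 27
New value at index 2: 47
Delta = 47 - 27 = 20
New sum = old_sum + delta = 233 + (20) = 253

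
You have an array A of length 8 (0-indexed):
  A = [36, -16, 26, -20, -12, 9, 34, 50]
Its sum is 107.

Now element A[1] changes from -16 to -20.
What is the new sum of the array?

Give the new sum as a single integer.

Old value at index 1: -16
New value at index 1: -20
Delta = -20 - -16 = -4
New sum = old_sum + delta = 107 + (-4) = 103

Answer: 103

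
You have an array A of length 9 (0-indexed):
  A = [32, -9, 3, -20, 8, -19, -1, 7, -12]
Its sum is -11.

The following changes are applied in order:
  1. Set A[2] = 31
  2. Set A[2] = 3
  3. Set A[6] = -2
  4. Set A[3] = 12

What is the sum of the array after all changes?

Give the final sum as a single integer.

Answer: 20

Derivation:
Initial sum: -11
Change 1: A[2] 3 -> 31, delta = 28, sum = 17
Change 2: A[2] 31 -> 3, delta = -28, sum = -11
Change 3: A[6] -1 -> -2, delta = -1, sum = -12
Change 4: A[3] -20 -> 12, delta = 32, sum = 20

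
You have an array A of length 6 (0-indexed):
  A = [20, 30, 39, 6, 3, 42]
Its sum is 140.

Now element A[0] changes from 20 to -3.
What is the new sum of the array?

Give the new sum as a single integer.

Answer: 117

Derivation:
Old value at index 0: 20
New value at index 0: -3
Delta = -3 - 20 = -23
New sum = old_sum + delta = 140 + (-23) = 117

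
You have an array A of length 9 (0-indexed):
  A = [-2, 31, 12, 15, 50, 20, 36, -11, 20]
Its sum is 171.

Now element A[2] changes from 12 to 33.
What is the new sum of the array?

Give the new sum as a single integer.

Old value at index 2: 12
New value at index 2: 33
Delta = 33 - 12 = 21
New sum = old_sum + delta = 171 + (21) = 192

Answer: 192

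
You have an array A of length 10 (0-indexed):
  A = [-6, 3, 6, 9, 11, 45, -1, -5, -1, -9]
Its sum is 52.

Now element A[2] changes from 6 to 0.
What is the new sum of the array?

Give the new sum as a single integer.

Old value at index 2: 6
New value at index 2: 0
Delta = 0 - 6 = -6
New sum = old_sum + delta = 52 + (-6) = 46

Answer: 46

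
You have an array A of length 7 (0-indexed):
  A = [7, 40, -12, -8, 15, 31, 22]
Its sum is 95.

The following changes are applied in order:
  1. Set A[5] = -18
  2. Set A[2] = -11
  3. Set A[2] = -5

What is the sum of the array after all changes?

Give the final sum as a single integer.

Initial sum: 95
Change 1: A[5] 31 -> -18, delta = -49, sum = 46
Change 2: A[2] -12 -> -11, delta = 1, sum = 47
Change 3: A[2] -11 -> -5, delta = 6, sum = 53

Answer: 53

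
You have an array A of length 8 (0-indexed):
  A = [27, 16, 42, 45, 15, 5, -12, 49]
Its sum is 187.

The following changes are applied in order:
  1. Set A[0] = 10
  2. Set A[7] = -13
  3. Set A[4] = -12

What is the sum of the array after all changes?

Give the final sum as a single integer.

Initial sum: 187
Change 1: A[0] 27 -> 10, delta = -17, sum = 170
Change 2: A[7] 49 -> -13, delta = -62, sum = 108
Change 3: A[4] 15 -> -12, delta = -27, sum = 81

Answer: 81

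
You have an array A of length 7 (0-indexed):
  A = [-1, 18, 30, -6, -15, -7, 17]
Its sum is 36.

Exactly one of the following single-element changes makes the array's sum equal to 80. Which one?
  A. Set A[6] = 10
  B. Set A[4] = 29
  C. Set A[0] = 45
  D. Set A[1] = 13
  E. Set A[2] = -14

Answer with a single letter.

Answer: B

Derivation:
Option A: A[6] 17->10, delta=-7, new_sum=36+(-7)=29
Option B: A[4] -15->29, delta=44, new_sum=36+(44)=80 <-- matches target
Option C: A[0] -1->45, delta=46, new_sum=36+(46)=82
Option D: A[1] 18->13, delta=-5, new_sum=36+(-5)=31
Option E: A[2] 30->-14, delta=-44, new_sum=36+(-44)=-8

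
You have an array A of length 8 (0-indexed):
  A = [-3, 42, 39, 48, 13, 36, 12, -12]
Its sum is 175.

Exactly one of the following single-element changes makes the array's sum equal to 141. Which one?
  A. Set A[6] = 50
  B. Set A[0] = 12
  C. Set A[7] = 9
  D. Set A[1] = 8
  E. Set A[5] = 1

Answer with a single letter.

Answer: D

Derivation:
Option A: A[6] 12->50, delta=38, new_sum=175+(38)=213
Option B: A[0] -3->12, delta=15, new_sum=175+(15)=190
Option C: A[7] -12->9, delta=21, new_sum=175+(21)=196
Option D: A[1] 42->8, delta=-34, new_sum=175+(-34)=141 <-- matches target
Option E: A[5] 36->1, delta=-35, new_sum=175+(-35)=140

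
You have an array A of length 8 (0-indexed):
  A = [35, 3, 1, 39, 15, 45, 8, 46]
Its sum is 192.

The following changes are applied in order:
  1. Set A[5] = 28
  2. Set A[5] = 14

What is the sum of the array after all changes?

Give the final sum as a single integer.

Answer: 161

Derivation:
Initial sum: 192
Change 1: A[5] 45 -> 28, delta = -17, sum = 175
Change 2: A[5] 28 -> 14, delta = -14, sum = 161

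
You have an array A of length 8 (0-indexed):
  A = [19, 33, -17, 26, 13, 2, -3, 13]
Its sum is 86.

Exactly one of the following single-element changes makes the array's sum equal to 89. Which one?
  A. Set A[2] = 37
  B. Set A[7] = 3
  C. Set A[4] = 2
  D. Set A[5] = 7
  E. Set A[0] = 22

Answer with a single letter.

Answer: E

Derivation:
Option A: A[2] -17->37, delta=54, new_sum=86+(54)=140
Option B: A[7] 13->3, delta=-10, new_sum=86+(-10)=76
Option C: A[4] 13->2, delta=-11, new_sum=86+(-11)=75
Option D: A[5] 2->7, delta=5, new_sum=86+(5)=91
Option E: A[0] 19->22, delta=3, new_sum=86+(3)=89 <-- matches target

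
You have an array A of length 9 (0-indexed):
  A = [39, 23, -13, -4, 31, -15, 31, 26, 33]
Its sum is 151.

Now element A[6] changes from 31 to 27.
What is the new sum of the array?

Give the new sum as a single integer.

Answer: 147

Derivation:
Old value at index 6: 31
New value at index 6: 27
Delta = 27 - 31 = -4
New sum = old_sum + delta = 151 + (-4) = 147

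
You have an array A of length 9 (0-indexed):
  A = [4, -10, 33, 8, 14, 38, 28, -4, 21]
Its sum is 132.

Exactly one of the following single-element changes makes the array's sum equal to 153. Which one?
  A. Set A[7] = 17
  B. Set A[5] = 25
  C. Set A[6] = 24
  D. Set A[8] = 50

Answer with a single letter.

Option A: A[7] -4->17, delta=21, new_sum=132+(21)=153 <-- matches target
Option B: A[5] 38->25, delta=-13, new_sum=132+(-13)=119
Option C: A[6] 28->24, delta=-4, new_sum=132+(-4)=128
Option D: A[8] 21->50, delta=29, new_sum=132+(29)=161

Answer: A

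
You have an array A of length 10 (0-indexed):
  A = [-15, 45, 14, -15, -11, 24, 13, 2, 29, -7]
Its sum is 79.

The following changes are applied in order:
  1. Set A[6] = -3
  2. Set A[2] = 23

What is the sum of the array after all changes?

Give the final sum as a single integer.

Answer: 72

Derivation:
Initial sum: 79
Change 1: A[6] 13 -> -3, delta = -16, sum = 63
Change 2: A[2] 14 -> 23, delta = 9, sum = 72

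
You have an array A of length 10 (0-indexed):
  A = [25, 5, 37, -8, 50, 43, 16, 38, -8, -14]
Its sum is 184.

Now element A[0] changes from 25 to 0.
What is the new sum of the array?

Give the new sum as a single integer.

Old value at index 0: 25
New value at index 0: 0
Delta = 0 - 25 = -25
New sum = old_sum + delta = 184 + (-25) = 159

Answer: 159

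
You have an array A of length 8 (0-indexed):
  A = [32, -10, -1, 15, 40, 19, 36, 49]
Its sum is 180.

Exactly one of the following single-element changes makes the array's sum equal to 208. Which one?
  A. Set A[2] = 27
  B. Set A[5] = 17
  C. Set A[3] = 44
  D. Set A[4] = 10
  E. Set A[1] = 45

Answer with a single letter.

Option A: A[2] -1->27, delta=28, new_sum=180+(28)=208 <-- matches target
Option B: A[5] 19->17, delta=-2, new_sum=180+(-2)=178
Option C: A[3] 15->44, delta=29, new_sum=180+(29)=209
Option D: A[4] 40->10, delta=-30, new_sum=180+(-30)=150
Option E: A[1] -10->45, delta=55, new_sum=180+(55)=235

Answer: A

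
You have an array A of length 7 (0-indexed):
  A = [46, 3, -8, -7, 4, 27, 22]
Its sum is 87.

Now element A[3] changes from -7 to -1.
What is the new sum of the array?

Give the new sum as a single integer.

Answer: 93

Derivation:
Old value at index 3: -7
New value at index 3: -1
Delta = -1 - -7 = 6
New sum = old_sum + delta = 87 + (6) = 93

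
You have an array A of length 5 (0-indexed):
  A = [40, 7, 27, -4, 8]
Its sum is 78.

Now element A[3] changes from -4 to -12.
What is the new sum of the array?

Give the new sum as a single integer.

Answer: 70

Derivation:
Old value at index 3: -4
New value at index 3: -12
Delta = -12 - -4 = -8
New sum = old_sum + delta = 78 + (-8) = 70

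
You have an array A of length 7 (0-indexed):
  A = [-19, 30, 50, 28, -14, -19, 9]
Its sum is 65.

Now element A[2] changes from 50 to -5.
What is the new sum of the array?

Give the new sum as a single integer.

Old value at index 2: 50
New value at index 2: -5
Delta = -5 - 50 = -55
New sum = old_sum + delta = 65 + (-55) = 10

Answer: 10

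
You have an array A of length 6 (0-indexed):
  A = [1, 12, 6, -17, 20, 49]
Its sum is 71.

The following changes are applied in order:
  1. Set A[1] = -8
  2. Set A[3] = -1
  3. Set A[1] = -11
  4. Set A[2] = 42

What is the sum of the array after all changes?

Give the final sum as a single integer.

Answer: 100

Derivation:
Initial sum: 71
Change 1: A[1] 12 -> -8, delta = -20, sum = 51
Change 2: A[3] -17 -> -1, delta = 16, sum = 67
Change 3: A[1] -8 -> -11, delta = -3, sum = 64
Change 4: A[2] 6 -> 42, delta = 36, sum = 100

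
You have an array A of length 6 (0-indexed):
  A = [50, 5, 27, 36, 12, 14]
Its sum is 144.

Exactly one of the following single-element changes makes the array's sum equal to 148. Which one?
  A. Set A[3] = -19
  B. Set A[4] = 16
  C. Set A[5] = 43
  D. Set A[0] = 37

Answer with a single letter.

Answer: B

Derivation:
Option A: A[3] 36->-19, delta=-55, new_sum=144+(-55)=89
Option B: A[4] 12->16, delta=4, new_sum=144+(4)=148 <-- matches target
Option C: A[5] 14->43, delta=29, new_sum=144+(29)=173
Option D: A[0] 50->37, delta=-13, new_sum=144+(-13)=131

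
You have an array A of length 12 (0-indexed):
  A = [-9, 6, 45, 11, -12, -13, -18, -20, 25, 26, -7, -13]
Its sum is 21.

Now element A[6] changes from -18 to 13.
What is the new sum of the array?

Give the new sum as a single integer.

Answer: 52

Derivation:
Old value at index 6: -18
New value at index 6: 13
Delta = 13 - -18 = 31
New sum = old_sum + delta = 21 + (31) = 52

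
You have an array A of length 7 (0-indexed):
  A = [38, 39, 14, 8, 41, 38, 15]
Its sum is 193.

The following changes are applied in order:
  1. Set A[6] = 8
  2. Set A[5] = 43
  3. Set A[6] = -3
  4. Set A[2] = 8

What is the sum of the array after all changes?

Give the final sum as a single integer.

Answer: 174

Derivation:
Initial sum: 193
Change 1: A[6] 15 -> 8, delta = -7, sum = 186
Change 2: A[5] 38 -> 43, delta = 5, sum = 191
Change 3: A[6] 8 -> -3, delta = -11, sum = 180
Change 4: A[2] 14 -> 8, delta = -6, sum = 174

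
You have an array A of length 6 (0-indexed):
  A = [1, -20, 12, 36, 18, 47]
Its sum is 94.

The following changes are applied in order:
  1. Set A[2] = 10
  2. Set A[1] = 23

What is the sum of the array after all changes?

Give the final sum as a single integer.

Initial sum: 94
Change 1: A[2] 12 -> 10, delta = -2, sum = 92
Change 2: A[1] -20 -> 23, delta = 43, sum = 135

Answer: 135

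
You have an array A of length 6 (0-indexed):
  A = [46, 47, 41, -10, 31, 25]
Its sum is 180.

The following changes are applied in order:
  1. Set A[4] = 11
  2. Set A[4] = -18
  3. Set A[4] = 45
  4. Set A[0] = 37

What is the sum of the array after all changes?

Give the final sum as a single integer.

Answer: 185

Derivation:
Initial sum: 180
Change 1: A[4] 31 -> 11, delta = -20, sum = 160
Change 2: A[4] 11 -> -18, delta = -29, sum = 131
Change 3: A[4] -18 -> 45, delta = 63, sum = 194
Change 4: A[0] 46 -> 37, delta = -9, sum = 185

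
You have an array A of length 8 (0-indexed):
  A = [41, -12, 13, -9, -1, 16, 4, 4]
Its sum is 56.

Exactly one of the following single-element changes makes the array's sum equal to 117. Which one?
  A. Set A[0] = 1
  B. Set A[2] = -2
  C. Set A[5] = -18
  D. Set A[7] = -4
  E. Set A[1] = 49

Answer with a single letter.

Option A: A[0] 41->1, delta=-40, new_sum=56+(-40)=16
Option B: A[2] 13->-2, delta=-15, new_sum=56+(-15)=41
Option C: A[5] 16->-18, delta=-34, new_sum=56+(-34)=22
Option D: A[7] 4->-4, delta=-8, new_sum=56+(-8)=48
Option E: A[1] -12->49, delta=61, new_sum=56+(61)=117 <-- matches target

Answer: E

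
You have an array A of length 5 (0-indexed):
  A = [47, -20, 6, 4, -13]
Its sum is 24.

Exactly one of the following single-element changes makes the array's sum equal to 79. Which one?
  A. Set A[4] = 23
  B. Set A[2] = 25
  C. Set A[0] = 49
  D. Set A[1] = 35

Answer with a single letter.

Option A: A[4] -13->23, delta=36, new_sum=24+(36)=60
Option B: A[2] 6->25, delta=19, new_sum=24+(19)=43
Option C: A[0] 47->49, delta=2, new_sum=24+(2)=26
Option D: A[1] -20->35, delta=55, new_sum=24+(55)=79 <-- matches target

Answer: D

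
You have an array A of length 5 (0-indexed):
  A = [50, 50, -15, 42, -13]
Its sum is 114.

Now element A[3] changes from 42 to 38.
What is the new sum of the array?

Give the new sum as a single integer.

Old value at index 3: 42
New value at index 3: 38
Delta = 38 - 42 = -4
New sum = old_sum + delta = 114 + (-4) = 110

Answer: 110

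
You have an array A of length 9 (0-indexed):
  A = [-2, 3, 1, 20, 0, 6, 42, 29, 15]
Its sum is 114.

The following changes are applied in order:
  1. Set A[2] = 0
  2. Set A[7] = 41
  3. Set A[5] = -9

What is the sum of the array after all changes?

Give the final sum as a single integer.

Answer: 110

Derivation:
Initial sum: 114
Change 1: A[2] 1 -> 0, delta = -1, sum = 113
Change 2: A[7] 29 -> 41, delta = 12, sum = 125
Change 3: A[5] 6 -> -9, delta = -15, sum = 110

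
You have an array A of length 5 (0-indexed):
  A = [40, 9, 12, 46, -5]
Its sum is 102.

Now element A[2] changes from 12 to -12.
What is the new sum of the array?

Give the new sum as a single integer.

Answer: 78

Derivation:
Old value at index 2: 12
New value at index 2: -12
Delta = -12 - 12 = -24
New sum = old_sum + delta = 102 + (-24) = 78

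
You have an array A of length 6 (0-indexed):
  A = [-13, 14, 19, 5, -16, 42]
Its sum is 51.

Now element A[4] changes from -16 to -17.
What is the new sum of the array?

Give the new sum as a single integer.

Old value at index 4: -16
New value at index 4: -17
Delta = -17 - -16 = -1
New sum = old_sum + delta = 51 + (-1) = 50

Answer: 50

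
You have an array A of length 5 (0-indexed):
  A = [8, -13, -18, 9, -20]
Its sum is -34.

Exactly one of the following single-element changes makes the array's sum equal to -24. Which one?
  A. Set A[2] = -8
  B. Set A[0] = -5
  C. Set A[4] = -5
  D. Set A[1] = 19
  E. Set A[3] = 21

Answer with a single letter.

Option A: A[2] -18->-8, delta=10, new_sum=-34+(10)=-24 <-- matches target
Option B: A[0] 8->-5, delta=-13, new_sum=-34+(-13)=-47
Option C: A[4] -20->-5, delta=15, new_sum=-34+(15)=-19
Option D: A[1] -13->19, delta=32, new_sum=-34+(32)=-2
Option E: A[3] 9->21, delta=12, new_sum=-34+(12)=-22

Answer: A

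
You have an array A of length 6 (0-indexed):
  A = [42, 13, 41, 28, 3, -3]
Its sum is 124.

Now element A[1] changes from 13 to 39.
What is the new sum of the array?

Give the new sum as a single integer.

Answer: 150

Derivation:
Old value at index 1: 13
New value at index 1: 39
Delta = 39 - 13 = 26
New sum = old_sum + delta = 124 + (26) = 150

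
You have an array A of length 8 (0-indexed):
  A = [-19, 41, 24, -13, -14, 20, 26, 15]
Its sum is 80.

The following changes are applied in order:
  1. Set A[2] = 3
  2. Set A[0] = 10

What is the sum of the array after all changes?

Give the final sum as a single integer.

Initial sum: 80
Change 1: A[2] 24 -> 3, delta = -21, sum = 59
Change 2: A[0] -19 -> 10, delta = 29, sum = 88

Answer: 88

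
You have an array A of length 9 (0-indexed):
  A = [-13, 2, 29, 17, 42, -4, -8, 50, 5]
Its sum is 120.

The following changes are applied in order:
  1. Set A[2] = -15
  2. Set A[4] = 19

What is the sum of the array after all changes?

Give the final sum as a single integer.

Answer: 53

Derivation:
Initial sum: 120
Change 1: A[2] 29 -> -15, delta = -44, sum = 76
Change 2: A[4] 42 -> 19, delta = -23, sum = 53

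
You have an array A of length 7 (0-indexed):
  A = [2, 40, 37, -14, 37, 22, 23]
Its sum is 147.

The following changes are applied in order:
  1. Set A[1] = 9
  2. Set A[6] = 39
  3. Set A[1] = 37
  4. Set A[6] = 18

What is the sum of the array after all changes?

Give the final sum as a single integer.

Answer: 139

Derivation:
Initial sum: 147
Change 1: A[1] 40 -> 9, delta = -31, sum = 116
Change 2: A[6] 23 -> 39, delta = 16, sum = 132
Change 3: A[1] 9 -> 37, delta = 28, sum = 160
Change 4: A[6] 39 -> 18, delta = -21, sum = 139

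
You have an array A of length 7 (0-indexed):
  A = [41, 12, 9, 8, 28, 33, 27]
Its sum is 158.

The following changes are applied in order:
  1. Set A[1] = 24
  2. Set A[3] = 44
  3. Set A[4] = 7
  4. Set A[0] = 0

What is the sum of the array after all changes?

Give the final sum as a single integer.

Initial sum: 158
Change 1: A[1] 12 -> 24, delta = 12, sum = 170
Change 2: A[3] 8 -> 44, delta = 36, sum = 206
Change 3: A[4] 28 -> 7, delta = -21, sum = 185
Change 4: A[0] 41 -> 0, delta = -41, sum = 144

Answer: 144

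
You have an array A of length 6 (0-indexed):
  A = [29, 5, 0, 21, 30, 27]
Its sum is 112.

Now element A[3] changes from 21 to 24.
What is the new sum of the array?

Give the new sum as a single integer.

Answer: 115

Derivation:
Old value at index 3: 21
New value at index 3: 24
Delta = 24 - 21 = 3
New sum = old_sum + delta = 112 + (3) = 115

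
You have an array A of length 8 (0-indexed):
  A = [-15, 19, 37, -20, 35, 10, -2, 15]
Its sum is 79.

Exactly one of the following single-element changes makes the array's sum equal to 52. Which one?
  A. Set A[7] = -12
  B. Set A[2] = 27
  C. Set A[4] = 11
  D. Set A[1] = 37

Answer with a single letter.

Answer: A

Derivation:
Option A: A[7] 15->-12, delta=-27, new_sum=79+(-27)=52 <-- matches target
Option B: A[2] 37->27, delta=-10, new_sum=79+(-10)=69
Option C: A[4] 35->11, delta=-24, new_sum=79+(-24)=55
Option D: A[1] 19->37, delta=18, new_sum=79+(18)=97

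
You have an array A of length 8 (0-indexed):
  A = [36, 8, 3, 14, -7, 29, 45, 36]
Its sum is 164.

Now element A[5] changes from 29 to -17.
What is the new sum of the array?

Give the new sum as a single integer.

Answer: 118

Derivation:
Old value at index 5: 29
New value at index 5: -17
Delta = -17 - 29 = -46
New sum = old_sum + delta = 164 + (-46) = 118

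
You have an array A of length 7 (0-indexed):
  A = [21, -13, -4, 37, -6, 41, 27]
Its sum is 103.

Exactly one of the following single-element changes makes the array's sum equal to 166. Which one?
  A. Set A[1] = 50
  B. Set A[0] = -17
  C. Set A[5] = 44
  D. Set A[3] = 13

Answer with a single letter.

Answer: A

Derivation:
Option A: A[1] -13->50, delta=63, new_sum=103+(63)=166 <-- matches target
Option B: A[0] 21->-17, delta=-38, new_sum=103+(-38)=65
Option C: A[5] 41->44, delta=3, new_sum=103+(3)=106
Option D: A[3] 37->13, delta=-24, new_sum=103+(-24)=79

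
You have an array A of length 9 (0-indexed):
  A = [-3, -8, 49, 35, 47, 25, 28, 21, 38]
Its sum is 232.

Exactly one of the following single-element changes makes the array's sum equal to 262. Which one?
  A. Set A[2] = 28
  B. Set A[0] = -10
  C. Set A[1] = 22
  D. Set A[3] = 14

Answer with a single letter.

Answer: C

Derivation:
Option A: A[2] 49->28, delta=-21, new_sum=232+(-21)=211
Option B: A[0] -3->-10, delta=-7, new_sum=232+(-7)=225
Option C: A[1] -8->22, delta=30, new_sum=232+(30)=262 <-- matches target
Option D: A[3] 35->14, delta=-21, new_sum=232+(-21)=211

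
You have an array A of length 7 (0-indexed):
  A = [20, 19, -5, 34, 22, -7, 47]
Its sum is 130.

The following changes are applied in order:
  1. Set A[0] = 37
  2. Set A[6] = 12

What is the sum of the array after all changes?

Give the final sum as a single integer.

Answer: 112

Derivation:
Initial sum: 130
Change 1: A[0] 20 -> 37, delta = 17, sum = 147
Change 2: A[6] 47 -> 12, delta = -35, sum = 112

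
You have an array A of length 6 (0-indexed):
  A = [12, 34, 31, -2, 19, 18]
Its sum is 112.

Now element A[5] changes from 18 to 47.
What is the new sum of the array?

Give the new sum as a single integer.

Answer: 141

Derivation:
Old value at index 5: 18
New value at index 5: 47
Delta = 47 - 18 = 29
New sum = old_sum + delta = 112 + (29) = 141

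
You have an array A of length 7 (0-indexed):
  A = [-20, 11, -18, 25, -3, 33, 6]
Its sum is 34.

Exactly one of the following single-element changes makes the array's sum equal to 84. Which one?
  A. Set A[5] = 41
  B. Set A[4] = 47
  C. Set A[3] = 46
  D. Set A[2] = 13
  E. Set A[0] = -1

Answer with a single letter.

Answer: B

Derivation:
Option A: A[5] 33->41, delta=8, new_sum=34+(8)=42
Option B: A[4] -3->47, delta=50, new_sum=34+(50)=84 <-- matches target
Option C: A[3] 25->46, delta=21, new_sum=34+(21)=55
Option D: A[2] -18->13, delta=31, new_sum=34+(31)=65
Option E: A[0] -20->-1, delta=19, new_sum=34+(19)=53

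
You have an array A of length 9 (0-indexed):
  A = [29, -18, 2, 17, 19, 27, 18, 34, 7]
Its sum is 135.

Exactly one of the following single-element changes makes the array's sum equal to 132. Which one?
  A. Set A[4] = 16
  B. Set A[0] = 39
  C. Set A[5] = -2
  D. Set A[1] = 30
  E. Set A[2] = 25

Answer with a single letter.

Answer: A

Derivation:
Option A: A[4] 19->16, delta=-3, new_sum=135+(-3)=132 <-- matches target
Option B: A[0] 29->39, delta=10, new_sum=135+(10)=145
Option C: A[5] 27->-2, delta=-29, new_sum=135+(-29)=106
Option D: A[1] -18->30, delta=48, new_sum=135+(48)=183
Option E: A[2] 2->25, delta=23, new_sum=135+(23)=158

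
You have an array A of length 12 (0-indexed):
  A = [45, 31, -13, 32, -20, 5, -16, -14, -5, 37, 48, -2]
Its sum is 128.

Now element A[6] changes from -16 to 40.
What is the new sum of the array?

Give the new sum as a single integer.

Old value at index 6: -16
New value at index 6: 40
Delta = 40 - -16 = 56
New sum = old_sum + delta = 128 + (56) = 184

Answer: 184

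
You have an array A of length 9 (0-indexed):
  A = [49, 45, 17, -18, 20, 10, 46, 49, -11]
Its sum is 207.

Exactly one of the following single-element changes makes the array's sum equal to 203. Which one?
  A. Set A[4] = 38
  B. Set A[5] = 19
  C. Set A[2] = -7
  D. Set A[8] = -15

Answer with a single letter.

Answer: D

Derivation:
Option A: A[4] 20->38, delta=18, new_sum=207+(18)=225
Option B: A[5] 10->19, delta=9, new_sum=207+(9)=216
Option C: A[2] 17->-7, delta=-24, new_sum=207+(-24)=183
Option D: A[8] -11->-15, delta=-4, new_sum=207+(-4)=203 <-- matches target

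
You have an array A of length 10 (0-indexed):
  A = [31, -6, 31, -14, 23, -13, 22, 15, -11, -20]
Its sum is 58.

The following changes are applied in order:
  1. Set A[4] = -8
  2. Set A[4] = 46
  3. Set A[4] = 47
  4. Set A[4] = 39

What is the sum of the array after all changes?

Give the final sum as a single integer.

Answer: 74

Derivation:
Initial sum: 58
Change 1: A[4] 23 -> -8, delta = -31, sum = 27
Change 2: A[4] -8 -> 46, delta = 54, sum = 81
Change 3: A[4] 46 -> 47, delta = 1, sum = 82
Change 4: A[4] 47 -> 39, delta = -8, sum = 74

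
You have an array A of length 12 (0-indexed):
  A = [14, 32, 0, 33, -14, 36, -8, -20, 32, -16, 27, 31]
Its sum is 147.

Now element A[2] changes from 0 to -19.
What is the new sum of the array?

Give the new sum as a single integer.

Answer: 128

Derivation:
Old value at index 2: 0
New value at index 2: -19
Delta = -19 - 0 = -19
New sum = old_sum + delta = 147 + (-19) = 128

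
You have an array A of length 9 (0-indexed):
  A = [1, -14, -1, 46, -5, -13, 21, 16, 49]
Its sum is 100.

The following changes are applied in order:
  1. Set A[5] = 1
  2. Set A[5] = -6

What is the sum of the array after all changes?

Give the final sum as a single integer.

Answer: 107

Derivation:
Initial sum: 100
Change 1: A[5] -13 -> 1, delta = 14, sum = 114
Change 2: A[5] 1 -> -6, delta = -7, sum = 107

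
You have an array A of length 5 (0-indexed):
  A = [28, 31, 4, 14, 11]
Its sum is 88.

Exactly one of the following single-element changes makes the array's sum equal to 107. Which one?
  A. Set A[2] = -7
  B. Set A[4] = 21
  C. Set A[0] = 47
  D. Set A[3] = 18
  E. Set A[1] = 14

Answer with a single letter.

Answer: C

Derivation:
Option A: A[2] 4->-7, delta=-11, new_sum=88+(-11)=77
Option B: A[4] 11->21, delta=10, new_sum=88+(10)=98
Option C: A[0] 28->47, delta=19, new_sum=88+(19)=107 <-- matches target
Option D: A[3] 14->18, delta=4, new_sum=88+(4)=92
Option E: A[1] 31->14, delta=-17, new_sum=88+(-17)=71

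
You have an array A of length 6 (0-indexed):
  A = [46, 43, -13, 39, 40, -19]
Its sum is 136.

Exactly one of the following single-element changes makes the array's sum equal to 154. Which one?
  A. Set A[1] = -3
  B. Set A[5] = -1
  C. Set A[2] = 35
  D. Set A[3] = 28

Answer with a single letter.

Option A: A[1] 43->-3, delta=-46, new_sum=136+(-46)=90
Option B: A[5] -19->-1, delta=18, new_sum=136+(18)=154 <-- matches target
Option C: A[2] -13->35, delta=48, new_sum=136+(48)=184
Option D: A[3] 39->28, delta=-11, new_sum=136+(-11)=125

Answer: B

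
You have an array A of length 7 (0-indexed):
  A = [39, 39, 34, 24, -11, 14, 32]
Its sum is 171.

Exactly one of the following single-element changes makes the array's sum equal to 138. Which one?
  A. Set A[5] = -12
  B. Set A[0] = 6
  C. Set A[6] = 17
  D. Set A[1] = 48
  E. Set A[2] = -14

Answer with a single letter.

Option A: A[5] 14->-12, delta=-26, new_sum=171+(-26)=145
Option B: A[0] 39->6, delta=-33, new_sum=171+(-33)=138 <-- matches target
Option C: A[6] 32->17, delta=-15, new_sum=171+(-15)=156
Option D: A[1] 39->48, delta=9, new_sum=171+(9)=180
Option E: A[2] 34->-14, delta=-48, new_sum=171+(-48)=123

Answer: B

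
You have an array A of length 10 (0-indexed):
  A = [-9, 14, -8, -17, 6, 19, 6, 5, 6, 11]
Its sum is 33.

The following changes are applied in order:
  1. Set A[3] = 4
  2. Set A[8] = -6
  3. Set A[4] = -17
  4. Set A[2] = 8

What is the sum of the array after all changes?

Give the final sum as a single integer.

Answer: 35

Derivation:
Initial sum: 33
Change 1: A[3] -17 -> 4, delta = 21, sum = 54
Change 2: A[8] 6 -> -6, delta = -12, sum = 42
Change 3: A[4] 6 -> -17, delta = -23, sum = 19
Change 4: A[2] -8 -> 8, delta = 16, sum = 35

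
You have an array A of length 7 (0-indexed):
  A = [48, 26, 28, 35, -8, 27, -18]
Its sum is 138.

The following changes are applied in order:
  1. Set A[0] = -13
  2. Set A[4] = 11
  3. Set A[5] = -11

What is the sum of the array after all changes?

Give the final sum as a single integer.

Initial sum: 138
Change 1: A[0] 48 -> -13, delta = -61, sum = 77
Change 2: A[4] -8 -> 11, delta = 19, sum = 96
Change 3: A[5] 27 -> -11, delta = -38, sum = 58

Answer: 58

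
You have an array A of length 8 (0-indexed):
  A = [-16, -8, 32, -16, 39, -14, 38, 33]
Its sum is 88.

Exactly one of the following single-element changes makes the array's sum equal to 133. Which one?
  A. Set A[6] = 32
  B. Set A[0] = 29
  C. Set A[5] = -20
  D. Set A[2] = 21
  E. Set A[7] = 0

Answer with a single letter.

Answer: B

Derivation:
Option A: A[6] 38->32, delta=-6, new_sum=88+(-6)=82
Option B: A[0] -16->29, delta=45, new_sum=88+(45)=133 <-- matches target
Option C: A[5] -14->-20, delta=-6, new_sum=88+(-6)=82
Option D: A[2] 32->21, delta=-11, new_sum=88+(-11)=77
Option E: A[7] 33->0, delta=-33, new_sum=88+(-33)=55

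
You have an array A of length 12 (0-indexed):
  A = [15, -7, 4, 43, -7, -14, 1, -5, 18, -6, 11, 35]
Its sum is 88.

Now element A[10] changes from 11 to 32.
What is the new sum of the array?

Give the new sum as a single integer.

Old value at index 10: 11
New value at index 10: 32
Delta = 32 - 11 = 21
New sum = old_sum + delta = 88 + (21) = 109

Answer: 109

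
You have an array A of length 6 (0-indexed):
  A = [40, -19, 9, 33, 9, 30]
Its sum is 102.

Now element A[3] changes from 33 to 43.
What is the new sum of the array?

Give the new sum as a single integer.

Answer: 112

Derivation:
Old value at index 3: 33
New value at index 3: 43
Delta = 43 - 33 = 10
New sum = old_sum + delta = 102 + (10) = 112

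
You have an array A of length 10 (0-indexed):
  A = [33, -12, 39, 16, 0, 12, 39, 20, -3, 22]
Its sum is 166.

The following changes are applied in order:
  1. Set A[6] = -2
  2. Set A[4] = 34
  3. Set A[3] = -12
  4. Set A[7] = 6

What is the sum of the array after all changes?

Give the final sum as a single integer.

Answer: 117

Derivation:
Initial sum: 166
Change 1: A[6] 39 -> -2, delta = -41, sum = 125
Change 2: A[4] 0 -> 34, delta = 34, sum = 159
Change 3: A[3] 16 -> -12, delta = -28, sum = 131
Change 4: A[7] 20 -> 6, delta = -14, sum = 117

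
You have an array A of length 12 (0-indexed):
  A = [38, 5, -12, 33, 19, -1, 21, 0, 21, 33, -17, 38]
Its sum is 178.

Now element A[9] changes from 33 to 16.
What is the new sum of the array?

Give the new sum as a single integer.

Answer: 161

Derivation:
Old value at index 9: 33
New value at index 9: 16
Delta = 16 - 33 = -17
New sum = old_sum + delta = 178 + (-17) = 161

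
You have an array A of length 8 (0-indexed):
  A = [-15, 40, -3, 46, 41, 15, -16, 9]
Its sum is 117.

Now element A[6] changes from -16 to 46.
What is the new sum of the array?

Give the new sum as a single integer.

Old value at index 6: -16
New value at index 6: 46
Delta = 46 - -16 = 62
New sum = old_sum + delta = 117 + (62) = 179

Answer: 179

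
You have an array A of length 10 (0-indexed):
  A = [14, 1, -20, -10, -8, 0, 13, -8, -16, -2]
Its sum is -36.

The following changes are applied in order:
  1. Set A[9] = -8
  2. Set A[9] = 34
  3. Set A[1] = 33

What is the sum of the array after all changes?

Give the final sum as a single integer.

Answer: 32

Derivation:
Initial sum: -36
Change 1: A[9] -2 -> -8, delta = -6, sum = -42
Change 2: A[9] -8 -> 34, delta = 42, sum = 0
Change 3: A[1] 1 -> 33, delta = 32, sum = 32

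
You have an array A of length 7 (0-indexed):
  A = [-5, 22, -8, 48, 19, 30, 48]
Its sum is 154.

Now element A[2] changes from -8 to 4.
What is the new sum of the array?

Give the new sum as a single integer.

Answer: 166

Derivation:
Old value at index 2: -8
New value at index 2: 4
Delta = 4 - -8 = 12
New sum = old_sum + delta = 154 + (12) = 166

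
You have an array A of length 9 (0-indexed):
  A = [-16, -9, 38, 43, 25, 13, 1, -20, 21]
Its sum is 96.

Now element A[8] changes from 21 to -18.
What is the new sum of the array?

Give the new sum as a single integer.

Old value at index 8: 21
New value at index 8: -18
Delta = -18 - 21 = -39
New sum = old_sum + delta = 96 + (-39) = 57

Answer: 57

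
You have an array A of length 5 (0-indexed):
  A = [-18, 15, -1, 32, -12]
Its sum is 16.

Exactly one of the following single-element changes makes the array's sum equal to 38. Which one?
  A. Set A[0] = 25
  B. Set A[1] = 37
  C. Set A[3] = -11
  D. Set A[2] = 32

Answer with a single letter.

Answer: B

Derivation:
Option A: A[0] -18->25, delta=43, new_sum=16+(43)=59
Option B: A[1] 15->37, delta=22, new_sum=16+(22)=38 <-- matches target
Option C: A[3] 32->-11, delta=-43, new_sum=16+(-43)=-27
Option D: A[2] -1->32, delta=33, new_sum=16+(33)=49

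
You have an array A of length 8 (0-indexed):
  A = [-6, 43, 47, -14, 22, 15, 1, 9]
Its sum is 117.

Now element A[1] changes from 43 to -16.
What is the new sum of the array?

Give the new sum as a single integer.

Old value at index 1: 43
New value at index 1: -16
Delta = -16 - 43 = -59
New sum = old_sum + delta = 117 + (-59) = 58

Answer: 58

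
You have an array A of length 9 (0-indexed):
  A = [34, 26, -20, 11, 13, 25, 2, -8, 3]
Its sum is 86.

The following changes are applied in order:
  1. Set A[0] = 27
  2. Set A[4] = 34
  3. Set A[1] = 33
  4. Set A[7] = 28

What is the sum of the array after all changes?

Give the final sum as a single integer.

Initial sum: 86
Change 1: A[0] 34 -> 27, delta = -7, sum = 79
Change 2: A[4] 13 -> 34, delta = 21, sum = 100
Change 3: A[1] 26 -> 33, delta = 7, sum = 107
Change 4: A[7] -8 -> 28, delta = 36, sum = 143

Answer: 143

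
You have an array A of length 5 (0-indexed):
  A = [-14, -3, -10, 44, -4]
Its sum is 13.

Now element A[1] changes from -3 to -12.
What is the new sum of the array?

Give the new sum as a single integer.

Old value at index 1: -3
New value at index 1: -12
Delta = -12 - -3 = -9
New sum = old_sum + delta = 13 + (-9) = 4

Answer: 4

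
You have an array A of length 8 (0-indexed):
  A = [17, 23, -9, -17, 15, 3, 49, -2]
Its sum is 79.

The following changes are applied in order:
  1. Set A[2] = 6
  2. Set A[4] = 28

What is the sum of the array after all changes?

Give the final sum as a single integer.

Initial sum: 79
Change 1: A[2] -9 -> 6, delta = 15, sum = 94
Change 2: A[4] 15 -> 28, delta = 13, sum = 107

Answer: 107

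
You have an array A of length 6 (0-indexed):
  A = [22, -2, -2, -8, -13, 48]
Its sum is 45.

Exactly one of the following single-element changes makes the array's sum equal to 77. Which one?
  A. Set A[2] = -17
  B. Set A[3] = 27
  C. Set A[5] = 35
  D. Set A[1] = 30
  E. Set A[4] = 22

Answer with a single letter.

Option A: A[2] -2->-17, delta=-15, new_sum=45+(-15)=30
Option B: A[3] -8->27, delta=35, new_sum=45+(35)=80
Option C: A[5] 48->35, delta=-13, new_sum=45+(-13)=32
Option D: A[1] -2->30, delta=32, new_sum=45+(32)=77 <-- matches target
Option E: A[4] -13->22, delta=35, new_sum=45+(35)=80

Answer: D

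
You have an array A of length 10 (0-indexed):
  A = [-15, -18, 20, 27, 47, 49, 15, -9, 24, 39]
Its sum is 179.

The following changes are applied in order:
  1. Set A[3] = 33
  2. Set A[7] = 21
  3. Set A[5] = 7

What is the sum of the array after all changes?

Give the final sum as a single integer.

Initial sum: 179
Change 1: A[3] 27 -> 33, delta = 6, sum = 185
Change 2: A[7] -9 -> 21, delta = 30, sum = 215
Change 3: A[5] 49 -> 7, delta = -42, sum = 173

Answer: 173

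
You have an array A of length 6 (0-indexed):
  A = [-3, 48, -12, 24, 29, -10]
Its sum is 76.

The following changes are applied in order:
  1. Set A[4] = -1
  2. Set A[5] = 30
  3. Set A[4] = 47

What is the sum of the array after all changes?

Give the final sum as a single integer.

Initial sum: 76
Change 1: A[4] 29 -> -1, delta = -30, sum = 46
Change 2: A[5] -10 -> 30, delta = 40, sum = 86
Change 3: A[4] -1 -> 47, delta = 48, sum = 134

Answer: 134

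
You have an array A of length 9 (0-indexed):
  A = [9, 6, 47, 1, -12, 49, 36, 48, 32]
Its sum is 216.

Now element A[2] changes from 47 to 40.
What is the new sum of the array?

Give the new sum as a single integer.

Answer: 209

Derivation:
Old value at index 2: 47
New value at index 2: 40
Delta = 40 - 47 = -7
New sum = old_sum + delta = 216 + (-7) = 209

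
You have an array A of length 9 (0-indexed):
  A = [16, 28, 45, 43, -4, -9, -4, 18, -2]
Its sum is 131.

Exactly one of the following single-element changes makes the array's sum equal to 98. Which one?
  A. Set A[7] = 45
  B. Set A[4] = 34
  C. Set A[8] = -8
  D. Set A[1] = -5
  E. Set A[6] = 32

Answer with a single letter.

Answer: D

Derivation:
Option A: A[7] 18->45, delta=27, new_sum=131+(27)=158
Option B: A[4] -4->34, delta=38, new_sum=131+(38)=169
Option C: A[8] -2->-8, delta=-6, new_sum=131+(-6)=125
Option D: A[1] 28->-5, delta=-33, new_sum=131+(-33)=98 <-- matches target
Option E: A[6] -4->32, delta=36, new_sum=131+(36)=167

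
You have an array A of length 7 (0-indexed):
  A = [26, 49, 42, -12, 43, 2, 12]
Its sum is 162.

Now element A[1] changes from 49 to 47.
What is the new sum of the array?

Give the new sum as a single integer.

Answer: 160

Derivation:
Old value at index 1: 49
New value at index 1: 47
Delta = 47 - 49 = -2
New sum = old_sum + delta = 162 + (-2) = 160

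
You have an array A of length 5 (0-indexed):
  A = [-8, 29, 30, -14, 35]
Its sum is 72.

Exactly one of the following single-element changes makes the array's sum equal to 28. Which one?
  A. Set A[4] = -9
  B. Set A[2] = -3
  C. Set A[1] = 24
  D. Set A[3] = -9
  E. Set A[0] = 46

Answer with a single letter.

Answer: A

Derivation:
Option A: A[4] 35->-9, delta=-44, new_sum=72+(-44)=28 <-- matches target
Option B: A[2] 30->-3, delta=-33, new_sum=72+(-33)=39
Option C: A[1] 29->24, delta=-5, new_sum=72+(-5)=67
Option D: A[3] -14->-9, delta=5, new_sum=72+(5)=77
Option E: A[0] -8->46, delta=54, new_sum=72+(54)=126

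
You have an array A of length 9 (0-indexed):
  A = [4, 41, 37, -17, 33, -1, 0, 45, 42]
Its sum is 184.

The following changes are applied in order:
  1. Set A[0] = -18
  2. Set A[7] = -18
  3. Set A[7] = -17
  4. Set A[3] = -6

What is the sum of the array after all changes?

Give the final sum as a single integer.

Initial sum: 184
Change 1: A[0] 4 -> -18, delta = -22, sum = 162
Change 2: A[7] 45 -> -18, delta = -63, sum = 99
Change 3: A[7] -18 -> -17, delta = 1, sum = 100
Change 4: A[3] -17 -> -6, delta = 11, sum = 111

Answer: 111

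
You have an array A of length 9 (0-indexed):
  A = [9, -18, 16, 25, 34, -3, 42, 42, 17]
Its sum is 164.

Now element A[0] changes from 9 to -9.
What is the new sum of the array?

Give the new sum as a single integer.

Answer: 146

Derivation:
Old value at index 0: 9
New value at index 0: -9
Delta = -9 - 9 = -18
New sum = old_sum + delta = 164 + (-18) = 146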